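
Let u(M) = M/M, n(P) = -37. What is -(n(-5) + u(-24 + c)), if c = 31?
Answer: 36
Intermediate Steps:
u(M) = 1
-(n(-5) + u(-24 + c)) = -(-37 + 1) = -1*(-36) = 36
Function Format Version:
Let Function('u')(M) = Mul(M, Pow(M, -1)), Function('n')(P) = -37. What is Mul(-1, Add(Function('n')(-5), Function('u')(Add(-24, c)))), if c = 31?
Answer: 36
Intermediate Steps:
Function('u')(M) = 1
Mul(-1, Add(Function('n')(-5), Function('u')(Add(-24, c)))) = Mul(-1, Add(-37, 1)) = Mul(-1, -36) = 36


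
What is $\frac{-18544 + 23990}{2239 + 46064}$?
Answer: $\frac{5446}{48303} \approx 0.11275$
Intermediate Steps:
$\frac{-18544 + 23990}{2239 + 46064} = \frac{5446}{48303}$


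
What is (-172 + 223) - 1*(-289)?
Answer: 340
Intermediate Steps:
(-172 + 223) - 1*(-289) = 51 + 289 = 340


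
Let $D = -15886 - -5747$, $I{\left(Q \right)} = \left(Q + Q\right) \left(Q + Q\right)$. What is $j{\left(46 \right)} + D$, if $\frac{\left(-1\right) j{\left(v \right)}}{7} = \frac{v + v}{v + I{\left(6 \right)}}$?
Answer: $- \frac{963527}{95} \approx -10142.0$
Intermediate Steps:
$I{\left(Q \right)} = 4 Q^{2}$ ($I{\left(Q \right)} = 2 Q 2 Q = 4 Q^{2}$)
$D = -10139$ ($D = -15886 + 5747 = -10139$)
$j{\left(v \right)} = - \frac{14 v}{144 + v}$ ($j{\left(v \right)} = - 7 \frac{v + v}{v + 4 \cdot 6^{2}} = - 7 \frac{2 v}{v + 4 \cdot 36} = - 7 \frac{2 v}{v + 144} = - 7 \frac{2 v}{144 + v} = - \frac{14 v}{144 + v}$)
$j{\left(46 \right)} + D = \left(-14\right) 46 \frac{1}{144 + 46} - 10139 = \left(-14\right) 46 \cdot \frac{1}{190} - 10139 = - \frac{322}{95} - 10139 = - \frac{963527}{95}$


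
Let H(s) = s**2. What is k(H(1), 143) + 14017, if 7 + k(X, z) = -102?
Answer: 13908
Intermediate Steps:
k(X, z) = -109 (k(X, z) = -7 - 102 = -109)
k(H(1), 143) + 14017 = -109 + 14017 = 13908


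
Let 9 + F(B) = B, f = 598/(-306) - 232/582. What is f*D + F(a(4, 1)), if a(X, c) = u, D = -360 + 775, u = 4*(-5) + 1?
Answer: -14906933/14841 ≈ -1004.4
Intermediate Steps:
u = -19 (u = -20 + 1 = -19)
D = 415
a(X, c) = -19
f = -34919/14841 (f = 598*(-1/306) - 232*1/582 = -299/153 - 116/291 = -34919/14841 ≈ -2.3529)
F(B) = -9 + B
f*D + F(a(4, 1)) = -34919/14841*415 + (-9 - 19) = -14491385/14841 - 28 = -14906933/14841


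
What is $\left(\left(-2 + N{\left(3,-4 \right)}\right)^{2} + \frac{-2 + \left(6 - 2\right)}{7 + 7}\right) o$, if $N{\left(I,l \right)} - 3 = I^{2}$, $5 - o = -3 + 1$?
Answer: $701$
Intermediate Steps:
$o = 7$ ($o = 5 - \left(-3 + 1\right) = 5 - -2 = 5 + 2 = 7$)
$N{\left(I,l \right)} = 3 + I^{2}$
$\left(\left(-2 + N{\left(3,-4 \right)}\right)^{2} + \frac{-2 + \left(6 - 2\right)}{7 + 7}\right) o = \left(\left(-2 + \left(3 + 3^{2}\right)\right)^{2} + \frac{-2 + \left(6 - 2\right)}{7 + 7}\right) 7 = \left(\left(-2 + \left(3 + 9\right)\right)^{2} + \frac{-2 + 4}{14}\right) 7 = \left(\left(-2 + 12\right)^{2} + 2 \cdot \frac{1}{14}\right) 7 = \left(10^{2} + \frac{1}{7}\right) 7 = \left(100 + \frac{1}{7}\right) 7 = \frac{701}{7} \cdot 7 = 701$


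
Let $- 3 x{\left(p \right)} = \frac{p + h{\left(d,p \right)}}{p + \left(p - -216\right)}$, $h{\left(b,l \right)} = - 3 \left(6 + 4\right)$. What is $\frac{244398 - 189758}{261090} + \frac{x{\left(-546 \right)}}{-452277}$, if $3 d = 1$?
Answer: $\frac{2227173448}{10642228569} \approx 0.20928$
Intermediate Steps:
$d = \frac{1}{3}$ ($d = \frac{1}{3} \cdot 1 = \frac{1}{3} \approx 0.33333$)
$h{\left(b,l \right)} = -30$ ($h{\left(b,l \right)} = \left(-3\right) 10 = -30$)
$x{\left(p \right)} = - \frac{-30 + p}{3 \left(216 + 2 p\right)}$ ($x{\left(p \right)} = - \frac{\left(p - 30\right) \frac{1}{p + \left(p - -216\right)}}{3} = - \frac{\left(-30 + p\right) \frac{1}{p + \left(p + 216\right)}}{3} = - \frac{\left(-30 + p\right) \frac{1}{p + \left(216 + p\right)}}{3} = - \frac{\left(-30 + p\right) \frac{1}{216 + 2 p}}{3} = - \frac{\frac{1}{216 + 2 p} \left(-30 + p\right)}{3} = - \frac{-30 + p}{3 \left(216 + 2 p\right)}$)
$\frac{244398 - 189758}{261090} + \frac{x{\left(-546 \right)}}{-452277} = \frac{244398 - 189758}{261090} + \frac{\frac{1}{6} \frac{1}{108 - 546} \left(30 - -546\right)}{-452277} = 54640 \cdot \frac{1}{261090} + \frac{30 + 546}{6 \left(-438\right)} \left(- \frac{1}{452277}\right) = \frac{5464}{26109} + \frac{1}{6} \left(- \frac{1}{438}\right) 576 \left(- \frac{1}{452277}\right) = \frac{5464}{26109} - - \frac{16}{33016221} = \frac{5464}{26109} + \frac{16}{33016221} = \frac{2227173448}{10642228569}$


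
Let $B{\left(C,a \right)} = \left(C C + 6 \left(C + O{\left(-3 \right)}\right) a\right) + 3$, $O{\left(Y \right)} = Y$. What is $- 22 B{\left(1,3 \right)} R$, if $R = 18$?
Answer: $12672$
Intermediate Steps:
$B{\left(C,a \right)} = 3 + C^{2} + a \left(-18 + 6 C\right)$ ($B{\left(C,a \right)} = \left(C C + 6 \left(C - 3\right) a\right) + 3 = \left(C^{2} + 6 \left(-3 + C\right) a\right) + 3 = \left(C^{2} + \left(-18 + 6 C\right) a\right) + 3 = \left(C^{2} + a \left(-18 + 6 C\right)\right) + 3 = 3 + C^{2} + a \left(-18 + 6 C\right)$)
$- 22 B{\left(1,3 \right)} R = - 22 \left(3 + 1^{2} - 54 + 6 \cdot 1 \cdot 3\right) 18 = - 22 \left(3 + 1 - 54 + 18\right) 18 = \left(-22\right) \left(-32\right) 18 = 704 \cdot 18 = 12672$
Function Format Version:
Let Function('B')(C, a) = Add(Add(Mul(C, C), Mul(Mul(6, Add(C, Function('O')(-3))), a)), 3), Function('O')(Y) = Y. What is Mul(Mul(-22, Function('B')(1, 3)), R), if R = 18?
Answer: 12672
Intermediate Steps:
Function('B')(C, a) = Add(3, Pow(C, 2), Mul(a, Add(-18, Mul(6, C)))) (Function('B')(C, a) = Add(Add(Mul(C, C), Mul(Mul(6, Add(C, -3)), a)), 3) = Add(Add(Pow(C, 2), Mul(Mul(6, Add(-3, C)), a)), 3) = Add(Add(Pow(C, 2), Mul(Add(-18, Mul(6, C)), a)), 3) = Add(Add(Pow(C, 2), Mul(a, Add(-18, Mul(6, C)))), 3) = Add(3, Pow(C, 2), Mul(a, Add(-18, Mul(6, C)))))
Mul(Mul(-22, Function('B')(1, 3)), R) = Mul(Mul(-22, Add(3, Pow(1, 2), Mul(-18, 3), Mul(6, 1, 3))), 18) = Mul(Mul(-22, Add(3, 1, -54, 18)), 18) = Mul(Mul(-22, -32), 18) = Mul(704, 18) = 12672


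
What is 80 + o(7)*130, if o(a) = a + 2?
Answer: 1250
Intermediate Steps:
o(a) = 2 + a
80 + o(7)*130 = 80 + (2 + 7)*130 = 80 + 9*130 = 80 + 1170 = 1250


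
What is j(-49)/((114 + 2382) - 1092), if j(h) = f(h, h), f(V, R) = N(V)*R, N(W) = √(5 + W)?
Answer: -49*I*√11/702 ≈ -0.2315*I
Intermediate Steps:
f(V, R) = R*√(5 + V) (f(V, R) = √(5 + V)*R = R*√(5 + V))
j(h) = h*√(5 + h)
j(-49)/((114 + 2382) - 1092) = (-49*√(5 - 49))/((114 + 2382) - 1092) = (-98*I*√11)/(2496 - 1092) = -98*I*√11/1404 = -98*I*√11*(1/1404) = -49*I*√11/702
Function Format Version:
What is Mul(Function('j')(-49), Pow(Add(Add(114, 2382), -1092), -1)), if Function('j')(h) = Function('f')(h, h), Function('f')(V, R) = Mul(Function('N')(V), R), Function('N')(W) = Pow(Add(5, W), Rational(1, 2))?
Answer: Mul(Rational(-49, 702), I, Pow(11, Rational(1, 2))) ≈ Mul(-0.23150, I)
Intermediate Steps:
Function('f')(V, R) = Mul(R, Pow(Add(5, V), Rational(1, 2))) (Function('f')(V, R) = Mul(Pow(Add(5, V), Rational(1, 2)), R) = Mul(R, Pow(Add(5, V), Rational(1, 2))))
Function('j')(h) = Mul(h, Pow(Add(5, h), Rational(1, 2)))
Mul(Function('j')(-49), Pow(Add(Add(114, 2382), -1092), -1)) = Mul(Mul(-49, Pow(Add(5, -49), Rational(1, 2))), Pow(Add(Add(114, 2382), -1092), -1)) = Mul(Mul(-49, Pow(-44, Rational(1, 2))), Pow(Add(2496, -1092), -1)) = Mul(Mul(-49, Mul(2, I, Pow(11, Rational(1, 2)))), Pow(1404, -1)) = Mul(Mul(-98, I, Pow(11, Rational(1, 2))), Rational(1, 1404)) = Mul(Rational(-49, 702), I, Pow(11, Rational(1, 2)))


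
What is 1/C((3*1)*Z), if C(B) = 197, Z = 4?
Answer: 1/197 ≈ 0.0050761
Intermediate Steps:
1/C((3*1)*Z) = 1/197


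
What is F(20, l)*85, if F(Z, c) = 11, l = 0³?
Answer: 935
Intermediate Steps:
l = 0
F(20, l)*85 = 11*85 = 935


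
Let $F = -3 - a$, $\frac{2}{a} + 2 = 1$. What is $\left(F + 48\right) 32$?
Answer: $1504$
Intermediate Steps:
$a = -2$ ($a = \frac{2}{-2 + 1} = \frac{2}{-1} = 2 \left(-1\right) = -2$)
$F = -1$ ($F = -3 - -2 = -3 + 2 = -1$)
$\left(F + 48\right) 32 = \left(-1 + 48\right) 32 = 47 \cdot 32 = 1504$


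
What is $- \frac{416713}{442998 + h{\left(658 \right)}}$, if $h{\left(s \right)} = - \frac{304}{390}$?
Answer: $- \frac{81259035}{86384458} \approx -0.94067$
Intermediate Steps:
$h{\left(s \right)} = - \frac{152}{195}$ ($h{\left(s \right)} = \left(-304\right) \frac{1}{390} = - \frac{152}{195}$)
$- \frac{416713}{442998 + h{\left(658 \right)}} = - \frac{416713}{442998 - \frac{152}{195}} = - \frac{416713}{\frac{86384458}{195}} = \left(-416713\right) \frac{195}{86384458} = - \frac{81259035}{86384458}$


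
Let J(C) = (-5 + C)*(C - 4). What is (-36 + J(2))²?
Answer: 900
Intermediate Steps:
J(C) = (-5 + C)*(-4 + C)
(-36 + J(2))² = (-36 + (20 + 2² - 9*2))² = (-36 + (20 + 4 - 18))² = (-36 + 6)² = (-30)² = 900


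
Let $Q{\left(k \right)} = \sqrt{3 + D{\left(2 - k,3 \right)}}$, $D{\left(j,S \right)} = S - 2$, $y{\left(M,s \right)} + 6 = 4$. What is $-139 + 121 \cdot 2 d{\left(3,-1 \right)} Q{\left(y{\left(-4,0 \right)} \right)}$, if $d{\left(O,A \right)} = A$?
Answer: $-623$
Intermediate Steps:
$y{\left(M,s \right)} = -2$ ($y{\left(M,s \right)} = -6 + 4 = -2$)
$D{\left(j,S \right)} = -2 + S$
$Q{\left(k \right)} = 2$ ($Q{\left(k \right)} = \sqrt{3 + \left(-2 + 3\right)} = \sqrt{3 + 1} = \sqrt{4} = 2$)
$-139 + 121 \cdot 2 d{\left(3,-1 \right)} Q{\left(y{\left(-4,0 \right)} \right)} = -139 + 121 \cdot 2 \left(-1\right) 2 = -139 + 121 \left(\left(-2\right) 2\right) = -139 + 121 \left(-4\right) = -139 - 484 = -623$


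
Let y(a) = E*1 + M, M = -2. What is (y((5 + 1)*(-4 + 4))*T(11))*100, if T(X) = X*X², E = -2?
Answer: -532400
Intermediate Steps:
T(X) = X³
y(a) = -4 (y(a) = -2*1 - 2 = -2 - 2 = -4)
(y((5 + 1)*(-4 + 4))*T(11))*100 = -4*11³*100 = -4*1331*100 = -5324*100 = -532400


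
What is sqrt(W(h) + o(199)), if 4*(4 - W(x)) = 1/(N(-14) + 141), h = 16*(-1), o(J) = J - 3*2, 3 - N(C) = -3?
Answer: sqrt(347505)/42 ≈ 14.036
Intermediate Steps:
N(C) = 6 (N(C) = 3 - 1*(-3) = 3 + 3 = 6)
o(J) = -6 + J (o(J) = J - 6 = -6 + J)
h = -16
W(x) = 2351/588 (W(x) = 4 - 1/(4*(6 + 141)) = 4 - 1/4/147 = 4 - 1/4*1/147 = 4 - 1/588 = 2351/588)
sqrt(W(h) + o(199)) = sqrt(2351/588 + (-6 + 199)) = sqrt(2351/588 + 193) = sqrt(115835/588) = sqrt(347505)/42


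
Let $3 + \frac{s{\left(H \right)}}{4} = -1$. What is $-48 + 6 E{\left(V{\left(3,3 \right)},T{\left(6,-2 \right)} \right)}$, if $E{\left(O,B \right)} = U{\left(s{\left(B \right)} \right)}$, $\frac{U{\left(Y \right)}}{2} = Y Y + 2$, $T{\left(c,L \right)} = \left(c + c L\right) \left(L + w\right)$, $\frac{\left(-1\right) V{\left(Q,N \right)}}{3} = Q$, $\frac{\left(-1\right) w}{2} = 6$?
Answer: $3048$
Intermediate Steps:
$w = -12$ ($w = \left(-2\right) 6 = -12$)
$V{\left(Q,N \right)} = - 3 Q$
$s{\left(H \right)} = -16$ ($s{\left(H \right)} = -12 + 4 \left(-1\right) = -12 - 4 = -16$)
$T{\left(c,L \right)} = \left(-12 + L\right) \left(c + L c\right)$ ($T{\left(c,L \right)} = \left(c + c L\right) \left(L - 12\right) = \left(c + L c\right) \left(-12 + L\right) = \left(-12 + L\right) \left(c + L c\right)$)
$U{\left(Y \right)} = 4 + 2 Y^{2}$ ($U{\left(Y \right)} = 2 \left(Y Y + 2\right) = 2 \left(Y^{2} + 2\right) = 2 \left(2 + Y^{2}\right) = 4 + 2 Y^{2}$)
$E{\left(O,B \right)} = 516$ ($E{\left(O,B \right)} = 4 + 2 \left(-16\right)^{2} = 4 + 2 \cdot 256 = 4 + 512 = 516$)
$-48 + 6 E{\left(V{\left(3,3 \right)},T{\left(6,-2 \right)} \right)} = -48 + 6 \cdot 516 = -48 + 3096 = 3048$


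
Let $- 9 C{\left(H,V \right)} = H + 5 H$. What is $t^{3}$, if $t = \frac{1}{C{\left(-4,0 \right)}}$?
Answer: $\frac{27}{512} \approx 0.052734$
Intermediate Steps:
$C{\left(H,V \right)} = - \frac{2 H}{3}$ ($C{\left(H,V \right)} = - \frac{H + 5 H}{9} = - \frac{6 H}{9} = - \frac{2 H}{3}$)
$t = \frac{3}{8}$ ($t = \frac{1}{\left(- \frac{2}{3}\right) \left(-4\right)} = \frac{1}{\frac{8}{3}} = \frac{3}{8} \approx 0.375$)
$t^{3} = \left(\frac{3}{8}\right)^{3} = \frac{27}{512}$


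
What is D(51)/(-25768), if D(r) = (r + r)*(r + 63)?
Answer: -2907/6442 ≈ -0.45126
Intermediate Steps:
D(r) = 2*r*(63 + r) (D(r) = (2*r)*(63 + r) = 2*r*(63 + r))
D(51)/(-25768) = (2*51*(63 + 51))/(-25768) = (2*51*114)*(-1/25768) = 11628*(-1/25768) = -2907/6442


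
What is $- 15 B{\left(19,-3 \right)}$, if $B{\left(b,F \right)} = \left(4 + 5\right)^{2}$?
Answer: $-1215$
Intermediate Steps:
$B{\left(b,F \right)} = 81$ ($B{\left(b,F \right)} = 9^{2} = 81$)
$- 15 B{\left(19,-3 \right)} = \left(-15\right) 81 = -1215$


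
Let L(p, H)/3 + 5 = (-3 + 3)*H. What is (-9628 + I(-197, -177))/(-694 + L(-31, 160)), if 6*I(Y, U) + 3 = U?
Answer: 9658/709 ≈ 13.622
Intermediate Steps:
L(p, H) = -15 (L(p, H) = -15 + 3*((-3 + 3)*H) = -15 + 3*(0*H) = -15 + 3*0 = -15 + 0 = -15)
I(Y, U) = -½ + U/6
(-9628 + I(-197, -177))/(-694 + L(-31, 160)) = (-9628 + (-½ + (⅙)*(-177)))/(-694 - 15) = (-9628 + (-½ - 59/2))/(-709) = (-9628 - 30)*(-1/709) = -9658*(-1/709) = 9658/709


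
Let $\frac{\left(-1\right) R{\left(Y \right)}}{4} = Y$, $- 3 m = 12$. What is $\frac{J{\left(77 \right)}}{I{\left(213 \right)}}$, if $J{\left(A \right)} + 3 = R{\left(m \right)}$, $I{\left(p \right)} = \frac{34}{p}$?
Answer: $\frac{2769}{34} \approx 81.441$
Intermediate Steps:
$m = -4$ ($m = \left(- \frac{1}{3}\right) 12 = -4$)
$R{\left(Y \right)} = - 4 Y$
$J{\left(A \right)} = 13$ ($J{\left(A \right)} = -3 - -16 = -3 + 16 = 13$)
$\frac{J{\left(77 \right)}}{I{\left(213 \right)}} = \frac{13}{34 \cdot \frac{1}{213}} = \frac{13}{\frac{34}{213}} = 13 \cdot \frac{213}{34} = \frac{2769}{34}$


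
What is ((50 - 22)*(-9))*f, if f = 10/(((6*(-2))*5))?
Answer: 42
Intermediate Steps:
f = -1/6 (f = 10/((-12*5)) = 10/(-60) = 10*(-1/60) = -1/6 ≈ -0.16667)
((50 - 22)*(-9))*f = ((50 - 22)*(-9))*(-1/6) = (28*(-9))*(-1/6) = -252*(-1/6) = 42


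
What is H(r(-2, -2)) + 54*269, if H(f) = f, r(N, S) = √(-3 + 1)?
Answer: 14526 + I*√2 ≈ 14526.0 + 1.4142*I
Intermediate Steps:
r(N, S) = I*√2 (r(N, S) = √(-2) = I*√2)
H(r(-2, -2)) + 54*269 = I*√2 + 54*269 = I*√2 + 14526 = 14526 + I*√2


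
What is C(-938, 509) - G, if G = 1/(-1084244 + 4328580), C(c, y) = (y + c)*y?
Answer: -708436453297/3244336 ≈ -2.1836e+5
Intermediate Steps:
C(c, y) = y*(c + y) (C(c, y) = (c + y)*y = y*(c + y))
G = 1/3244336 ≈ 3.0823e-7
C(-938, 509) - G = 509*(-938 + 509) - 1*1/3244336 = 509*(-429) - 1/3244336 = -218361 - 1/3244336 = -708436453297/3244336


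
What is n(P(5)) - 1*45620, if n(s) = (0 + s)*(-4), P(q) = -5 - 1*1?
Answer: -45596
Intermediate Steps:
P(q) = -6 (P(q) = -5 - 1 = -6)
n(s) = -4*s (n(s) = s*(-4) = -4*s)
n(P(5)) - 1*45620 = -4*(-6) - 1*45620 = 24 - 45620 = -45596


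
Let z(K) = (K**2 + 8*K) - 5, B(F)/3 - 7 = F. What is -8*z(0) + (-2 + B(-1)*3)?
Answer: 92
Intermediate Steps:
B(F) = 21 + 3*F
z(K) = -5 + K**2 + 8*K
-8*z(0) + (-2 + B(-1)*3) = -8*(-5 + 0**2 + 8*0) + (-2 + (21 + 3*(-1))*3) = -8*(-5 + 0 + 0) + (-2 + (21 - 3)*3) = -8*(-5) + (-2 + 18*3) = 40 + (-2 + 54) = 40 + 52 = 92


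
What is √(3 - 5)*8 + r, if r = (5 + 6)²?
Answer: 121 + 8*I*√2 ≈ 121.0 + 11.314*I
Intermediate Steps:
r = 121 (r = 11² = 121)
√(3 - 5)*8 + r = √(3 - 5)*8 + 121 = √(-2)*8 + 121 = (I*√2)*8 + 121 = 8*I*√2 + 121 = 121 + 8*I*√2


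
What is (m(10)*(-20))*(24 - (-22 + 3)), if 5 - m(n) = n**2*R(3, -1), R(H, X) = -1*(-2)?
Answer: 167700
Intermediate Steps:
R(H, X) = 2
m(n) = 5 - 2*n**2 (m(n) = 5 - n**2*2 = 5 - 2*n**2)
(m(10)*(-20))*(24 - (-22 + 3)) = ((5 - 2*10**2)*(-20))*(24 - (-22 + 3)) = ((5 - 2*100)*(-20))*(24 - 1*(-19)) = ((5 - 200)*(-20))*(24 + 19) = -195*(-20)*43 = 3900*43 = 167700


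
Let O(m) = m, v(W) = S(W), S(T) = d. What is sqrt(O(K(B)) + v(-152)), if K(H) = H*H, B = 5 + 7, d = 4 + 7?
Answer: sqrt(155) ≈ 12.450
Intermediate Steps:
d = 11
S(T) = 11
v(W) = 11
B = 12
K(H) = H**2
sqrt(O(K(B)) + v(-152)) = sqrt(12**2 + 11) = sqrt(144 + 11) = sqrt(155)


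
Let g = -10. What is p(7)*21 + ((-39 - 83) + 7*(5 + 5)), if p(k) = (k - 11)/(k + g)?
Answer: -24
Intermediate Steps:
p(k) = (-11 + k)/(-10 + k) (p(k) = (k - 11)/(k - 10) = (-11 + k)/(-10 + k))
p(7)*21 + ((-39 - 83) + 7*(5 + 5)) = ((-11 + 7)/(-10 + 7))*21 + ((-39 - 83) + 7*(5 + 5)) = (-4/(-3))*21 + (-122 + 7*10) = -1/3*(-4)*21 + (-122 + 70) = (4/3)*21 - 52 = 28 - 52 = -24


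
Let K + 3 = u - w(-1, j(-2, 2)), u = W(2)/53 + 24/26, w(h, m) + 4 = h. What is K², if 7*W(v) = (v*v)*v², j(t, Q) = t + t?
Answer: 204661636/23261329 ≈ 8.7984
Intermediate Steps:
j(t, Q) = 2*t
w(h, m) = -4 + h
W(v) = v⁴/7 (W(v) = ((v*v)*v²)/7 = (v²*v²)/7 = v⁴/7)
u = 4660/4823 (u = ((⅐)*2⁴)/53 + 24/26 = ((⅐)*16)*(1/53) + 24*(1/26) = (16/7)*(1/53) + 12/13 = 16/371 + 12/13 = 4660/4823 ≈ 0.96620)
K = 14306/4823 (K = -3 + (4660/4823 - (-4 - 1)) = -3 + (4660/4823 - 1*(-5)) = -3 + (4660/4823 + 5) = -3 + 28775/4823 = 14306/4823 ≈ 2.9662)
K² = (14306/4823)² = 204661636/23261329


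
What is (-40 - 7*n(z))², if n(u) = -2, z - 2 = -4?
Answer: 676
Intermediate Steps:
z = -2 (z = 2 - 4 = -2)
(-40 - 7*n(z))² = (-40 - 7*(-2))² = (-40 + 14)² = (-26)² = 676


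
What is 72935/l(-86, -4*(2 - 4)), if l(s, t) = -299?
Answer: -72935/299 ≈ -243.93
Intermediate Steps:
72935/l(-86, -4*(2 - 4)) = 72935/(-299) = 72935*(-1/299) = -72935/299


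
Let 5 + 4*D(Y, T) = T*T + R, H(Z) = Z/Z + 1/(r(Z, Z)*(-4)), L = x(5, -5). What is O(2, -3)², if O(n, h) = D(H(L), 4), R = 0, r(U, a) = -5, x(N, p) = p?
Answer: 121/16 ≈ 7.5625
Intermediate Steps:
L = -5
H(Z) = 21/20 (H(Z) = Z/Z + 1/(-5*(-4)) = 1 + 1/20 = 21/20)
D(Y, T) = -5/4 + T²/4 (D(Y, T) = -5/4 + (T*T + 0)/4 = -5/4 + (T² + 0)/4 = -5/4 + T²/4)
O(n, h) = 11/4 (O(n, h) = -5/4 + (¼)*4² = -5/4 + (¼)*16 = -5/4 + 4 = 11/4)
O(2, -3)² = (11/4)² = 121/16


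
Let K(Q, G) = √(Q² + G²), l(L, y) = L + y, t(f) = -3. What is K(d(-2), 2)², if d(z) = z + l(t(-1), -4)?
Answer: 85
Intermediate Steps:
d(z) = -7 + z (d(z) = z + (-3 - 4) = z - 7 = -7 + z)
K(Q, G) = √(G² + Q²)
K(d(-2), 2)² = (√(2² + (-7 - 2)²))² = (√(4 + (-9)²))² = (√(4 + 81))² = (√85)² = 85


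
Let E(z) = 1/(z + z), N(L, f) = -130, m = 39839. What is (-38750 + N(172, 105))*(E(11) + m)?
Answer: -17038362960/11 ≈ -1.5489e+9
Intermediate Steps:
E(z) = 1/(2*z)
(-38750 + N(172, 105))*(E(11) + m) = (-38750 - 130)*((½)/11 + 39839) = -38880*((½)*(1/11) + 39839) = -38880*(1/22 + 39839) = -38880*876459/22 = -17038362960/11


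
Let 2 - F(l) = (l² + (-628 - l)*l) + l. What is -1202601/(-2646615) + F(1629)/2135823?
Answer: 1757251912466/1884233729715 ≈ 0.93261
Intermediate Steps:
F(l) = 2 - l - l² - l*(-628 - l) (F(l) = 2 - ((l² + (-628 - l)*l) + l) = 2 - ((l² + l*(-628 - l)) + l) = 2 - (l + l² + l*(-628 - l)) = 2 + (-l - l² - l*(-628 - l)) = 2 - l - l² - l*(-628 - l))
-1202601/(-2646615) + F(1629)/2135823 = -1202601/(-2646615) + (2 + 627*1629)/2135823 = -1202601*(-1/2646615) + (2 + 1021383)*(1/2135823) = 400867/882205 + 1021385*(1/2135823) = 400867/882205 + 1021385/2135823 = 1757251912466/1884233729715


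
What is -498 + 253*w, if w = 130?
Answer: 32392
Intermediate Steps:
-498 + 253*w = -498 + 253*130 = -498 + 32890 = 32392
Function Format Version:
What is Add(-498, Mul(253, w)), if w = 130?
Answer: 32392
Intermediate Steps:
Add(-498, Mul(253, w)) = Add(-498, Mul(253, 130)) = Add(-498, 32890) = 32392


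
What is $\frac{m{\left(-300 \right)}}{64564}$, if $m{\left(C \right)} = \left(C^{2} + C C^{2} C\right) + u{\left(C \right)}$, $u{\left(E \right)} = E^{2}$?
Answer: $\frac{2025045000}{16141} \approx 1.2546 \cdot 10^{5}$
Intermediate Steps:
$m{\left(C \right)} = C^{4} + 2 C^{2}$ ($m{\left(C \right)} = \left(C^{2} + C C^{2} C\right) + C^{2} = \left(C^{2} + C^{3} C\right) + C^{2} = \left(C^{2} + C^{4}\right) + C^{2} = C^{4} + 2 C^{2}$)
$\frac{m{\left(-300 \right)}}{64564} = \frac{\left(-300\right)^{2} \left(2 + \left(-300\right)^{2}\right)}{64564} = 90000 \left(2 + 90000\right) \frac{1}{64564} = 90000 \cdot 90002 \cdot \frac{1}{64564} = 8100180000 \cdot \frac{1}{64564} = \frac{2025045000}{16141}$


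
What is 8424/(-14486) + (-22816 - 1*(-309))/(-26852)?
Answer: 49917577/194489036 ≈ 0.25666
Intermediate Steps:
8424/(-14486) + (-22816 - 1*(-309))/(-26852) = 8424*(-1/14486) + (-22816 + 309)*(-1/26852) = -4212/7243 - 22507*(-1/26852) = -4212/7243 + 22507/26852 = 49917577/194489036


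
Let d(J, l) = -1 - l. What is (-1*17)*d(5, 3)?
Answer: 68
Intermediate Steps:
(-1*17)*d(5, 3) = (-1*17)*(-1 - 1*3) = -17*(-1 - 3) = -17*(-4) = 68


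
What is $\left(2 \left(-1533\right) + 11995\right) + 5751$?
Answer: $14680$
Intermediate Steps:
$\left(2 \left(-1533\right) + 11995\right) + 5751 = \left(-3066 + 11995\right) + 5751 = 8929 + 5751 = 14680$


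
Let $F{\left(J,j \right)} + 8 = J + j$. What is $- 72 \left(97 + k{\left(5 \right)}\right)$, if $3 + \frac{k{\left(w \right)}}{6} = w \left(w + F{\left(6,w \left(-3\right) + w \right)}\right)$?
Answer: $9432$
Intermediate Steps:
$F{\left(J,j \right)} = -8 + J + j$ ($F{\left(J,j \right)} = -8 + \left(J + j\right) = -8 + J + j$)
$k{\left(w \right)} = -18 + 6 w \left(-2 - w\right)$ ($k{\left(w \right)} = -18 + 6 w \left(w + \left(-8 + 6 + \left(w \left(-3\right) + w\right)\right)\right) = -18 + 6 w \left(w + \left(-8 + 6 + \left(- 3 w + w\right)\right)\right) = -18 + 6 w \left(w - \left(2 + 2 w\right)\right) = -18 + 6 w \left(-2 - w\right)$)
$- 72 \left(97 + k{\left(5 \right)}\right) = - 72 \left(97 - \left(78 + 150\right)\right) = - 72 \left(97 - 228\right) = \left(-72\right) \left(-131\right) = 9432$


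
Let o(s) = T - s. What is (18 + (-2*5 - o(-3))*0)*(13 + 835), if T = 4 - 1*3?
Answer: 15264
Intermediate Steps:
T = 1 (T = 4 - 3 = 1)
o(s) = 1 - s
(18 + (-2*5 - o(-3))*0)*(13 + 835) = (18 + (-2*5 - (1 - 1*(-3)))*0)*(13 + 835) = (18 + (-10 - (1 + 3))*0)*848 = (18 + (-10 - 1*4)*0)*848 = (18 + (-10 - 4)*0)*848 = (18 - 14*0)*848 = (18 + 0)*848 = 18*848 = 15264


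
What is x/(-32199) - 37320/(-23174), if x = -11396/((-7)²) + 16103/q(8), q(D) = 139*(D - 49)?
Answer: 8025951464137/4961223970003 ≈ 1.6177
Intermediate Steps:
q(D) = -6811 + 139*D (q(D) = 139*(-49 + D) = -6811 + 139*D)
x = -9390693/39893 (x = -11396/((-7)²) + 16103/(-6811 + 139*8) = -11396/49 + 16103/(-6811 + 1112) = -11396*1/49 + 16103/(-5699) = -1628/7 + 16103*(-1/5699) = -1628/7 - 16103/5699 = -9390693/39893 ≈ -235.40)
x/(-32199) - 37320/(-23174) = -9390693/39893/(-32199) - 37320/(-23174) = -9390693/39893*(-1/32199) - 37320*(-1/23174) = 3130231/428171569 + 18660/11587 = 8025951464137/4961223970003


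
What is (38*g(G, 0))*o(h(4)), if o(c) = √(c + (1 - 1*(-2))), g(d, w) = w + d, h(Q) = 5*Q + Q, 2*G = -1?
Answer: -57*√3 ≈ -98.727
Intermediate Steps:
G = -½ (G = (½)*(-1) = -½ ≈ -0.50000)
h(Q) = 6*Q
g(d, w) = d + w
o(c) = √(3 + c) (o(c) = √(c + (1 + 2)) = √(c + 3) = √(3 + c))
(38*g(G, 0))*o(h(4)) = (38*(-½ + 0))*√(3 + 6*4) = (38*(-½))*√(3 + 24) = -57*√3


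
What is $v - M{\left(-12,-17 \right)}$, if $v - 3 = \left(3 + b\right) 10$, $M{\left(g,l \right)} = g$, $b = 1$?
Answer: $55$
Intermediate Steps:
$v = 43$ ($v = 3 + \left(3 + 1\right) 10 = 3 + 4 \cdot 10 = 3 + 40 = 43$)
$v - M{\left(-12,-17 \right)} = 43 - -12 = 43 + 12 = 55$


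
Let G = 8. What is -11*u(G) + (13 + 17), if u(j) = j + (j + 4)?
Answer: -190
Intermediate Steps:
u(j) = 4 + 2*j (u(j) = j + (4 + j) = 4 + 2*j)
-11*u(G) + (13 + 17) = -11*(4 + 2*8) + (13 + 17) = -11*(4 + 16) + 30 = -11*20 + 30 = -220 + 30 = -190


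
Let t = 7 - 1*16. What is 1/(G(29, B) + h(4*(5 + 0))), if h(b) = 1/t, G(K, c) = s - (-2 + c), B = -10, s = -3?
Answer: 9/80 ≈ 0.11250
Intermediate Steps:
G(K, c) = -1 - c (G(K, c) = -3 - (-2 + c) = -3 + (2 - c) = -1 - c)
t = -9 (t = 7 - 16 = -9)
h(b) = -⅑ (h(b) = 1/(-9) = -⅑)
1/(G(29, B) + h(4*(5 + 0))) = 1/((-1 - 1*(-10)) - ⅑) = 1/((-1 + 10) - ⅑) = 1/(9 - ⅑) = 1/(80/9) = 9/80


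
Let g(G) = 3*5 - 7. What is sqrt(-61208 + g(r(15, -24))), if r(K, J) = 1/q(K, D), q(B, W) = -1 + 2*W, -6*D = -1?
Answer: 60*I*sqrt(17) ≈ 247.39*I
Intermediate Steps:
D = 1/6 (D = -1/6*(-1) = 1/6 ≈ 0.16667)
r(K, J) = -3/2 (r(K, J) = 1/(-1 + 2*(1/6)) = 1/(-1 + 1/3) = 1/(-2/3) = -3/2)
g(G) = 8 (g(G) = 15 - 7 = 8)
sqrt(-61208 + g(r(15, -24))) = sqrt(-61208 + 8) = sqrt(-61200) = 60*I*sqrt(17)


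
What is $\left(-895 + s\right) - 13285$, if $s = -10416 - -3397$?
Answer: $-21199$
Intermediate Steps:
$s = -7019$ ($s = -10416 + 3397 = -7019$)
$\left(-895 + s\right) - 13285 = \left(-895 - 7019\right) - 13285 = -7914 - 13285 = -21199$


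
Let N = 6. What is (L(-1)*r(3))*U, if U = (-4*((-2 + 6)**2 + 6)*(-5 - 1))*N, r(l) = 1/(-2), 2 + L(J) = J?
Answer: 4752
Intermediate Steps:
L(J) = -2 + J
r(l) = -1/2
U = 3168 (U = -4*((-2 + 6)**2 + 6)*(-5 - 1)*6 = -4*(4**2 + 6)*(-6)*6 = -4*(16 + 6)*(-6)*6 = -88*(-6)*6 = -4*(-132)*6 = 528*6 = 3168)
(L(-1)*r(3))*U = ((-2 - 1)*(-1/2))*3168 = -3*(-1/2)*3168 = (3/2)*3168 = 4752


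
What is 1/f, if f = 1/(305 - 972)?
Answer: -667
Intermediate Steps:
f = -1/667 (f = 1/(-667) = -1/667 ≈ -0.0014993)
1/f = 1/(-1/667) = -667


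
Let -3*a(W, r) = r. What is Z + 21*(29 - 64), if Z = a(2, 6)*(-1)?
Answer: -733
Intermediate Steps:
a(W, r) = -r/3
Z = 2 (Z = -⅓*6*(-1) = -2*(-1) = 2)
Z + 21*(29 - 64) = 2 + 21*(29 - 64) = 2 + 21*(-35) = 2 - 735 = -733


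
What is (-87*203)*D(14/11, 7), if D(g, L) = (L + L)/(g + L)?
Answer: -388542/13 ≈ -29888.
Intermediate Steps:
D(g, L) = 2*L/(L + g) (D(g, L) = (2*L)/(L + g) = 2*L/(L + g))
(-87*203)*D(14/11, 7) = (-87*203)*(2*7/(7 + 14/11)) = -35322*7/(7 + 14*(1/11)) = -35322*7/(7 + 14/11) = -35322*7/91/11 = -35322*7*11/91 = -17661*22/13 = -388542/13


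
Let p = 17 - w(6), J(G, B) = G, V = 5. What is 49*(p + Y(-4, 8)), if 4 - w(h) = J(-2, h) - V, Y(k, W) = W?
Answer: 686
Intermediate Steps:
w(h) = 11 (w(h) = 4 - (-2 - 1*5) = 4 - (-2 - 5) = 4 - 1*(-7) = 4 + 7 = 11)
p = 6 (p = 17 - 1*11 = 17 - 11 = 6)
49*(p + Y(-4, 8)) = 49*(6 + 8) = 49*14 = 686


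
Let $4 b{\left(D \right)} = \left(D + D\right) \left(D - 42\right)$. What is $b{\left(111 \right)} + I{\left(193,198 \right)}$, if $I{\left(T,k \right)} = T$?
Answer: $\frac{8045}{2} \approx 4022.5$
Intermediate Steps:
$b{\left(D \right)} = \frac{D \left(-42 + D\right)}{2}$ ($b{\left(D \right)} = \frac{\left(D + D\right) \left(D - 42\right)}{4} = \frac{2 D \left(-42 + D\right)}{4} = \frac{D \left(-42 + D\right)}{2}$)
$b{\left(111 \right)} + I{\left(193,198 \right)} = \frac{1}{2} \cdot 111 \left(-42 + 111\right) + 193 = \frac{1}{2} \cdot 111 \cdot 69 + 193 = \frac{7659}{2} + 193 = \frac{8045}{2}$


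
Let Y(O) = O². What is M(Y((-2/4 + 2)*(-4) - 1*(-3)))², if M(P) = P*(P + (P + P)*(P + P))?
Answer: 8982009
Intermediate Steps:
M(P) = P*(P + 4*P²) (M(P) = P*(P + (2*P)*(2*P)) = P*(P + 4*P²))
M(Y((-2/4 + 2)*(-4) - 1*(-3)))² = ((((-2/4 + 2)*(-4) - 1*(-3))²)²*(1 + 4*((-2/4 + 2)*(-4) - 1*(-3))²))² = ((((-2*¼ + 2)*(-4) + 3)²)²*(1 + 4*((-2*¼ + 2)*(-4) + 3)²))² = ((((-½ + 2)*(-4) + 3)²)²*(1 + 4*((-½ + 2)*(-4) + 3)²))² = ((((3/2)*(-4) + 3)²)²*(1 + 4*((3/2)*(-4) + 3)²))² = (((-6 + 3)²)²*(1 + 4*(-6 + 3)²))² = (((-3)²)²*(1 + 4*(-3)²))² = (9²*(1 + 4*9))² = (81*(1 + 36))² = (81*37)² = 2997² = 8982009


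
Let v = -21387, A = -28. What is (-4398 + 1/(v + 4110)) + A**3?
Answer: -455248951/17277 ≈ -26350.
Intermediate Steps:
(-4398 + 1/(v + 4110)) + A**3 = (-4398 + 1/(-21387 + 4110)) + (-28)**3 = (-4398 + 1/(-17277)) - 21952 = (-4398 - 1/17277) - 21952 = -75984247/17277 - 21952 = -455248951/17277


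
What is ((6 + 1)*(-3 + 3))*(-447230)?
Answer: 0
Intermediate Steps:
((6 + 1)*(-3 + 3))*(-447230) = (7*0)*(-447230) = 0*(-447230) = 0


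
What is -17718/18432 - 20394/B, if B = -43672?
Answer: -80477/162816 ≈ -0.49428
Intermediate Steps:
-17718/18432 - 20394/B = -17718/18432 - 20394/(-43672) = -17718*1/18432 - 20394*(-1/43672) = -2953/3072 + 99/212 = -80477/162816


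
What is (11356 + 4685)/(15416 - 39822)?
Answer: -16041/24406 ≈ -0.65726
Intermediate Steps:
(11356 + 4685)/(15416 - 39822) = 16041/(-24406) = 16041*(-1/24406) = -16041/24406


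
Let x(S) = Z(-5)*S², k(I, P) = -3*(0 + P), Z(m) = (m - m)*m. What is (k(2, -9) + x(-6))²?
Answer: 729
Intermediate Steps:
Z(m) = 0 (Z(m) = 0*m = 0)
k(I, P) = -3*P
x(S) = 0 (x(S) = 0*S² = 0)
(k(2, -9) + x(-6))² = (-3*(-9) + 0)² = (27 + 0)² = 27² = 729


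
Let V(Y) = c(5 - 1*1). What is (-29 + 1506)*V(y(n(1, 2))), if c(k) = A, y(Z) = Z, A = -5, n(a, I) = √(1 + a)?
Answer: -7385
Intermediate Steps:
c(k) = -5
V(Y) = -5
(-29 + 1506)*V(y(n(1, 2))) = (-29 + 1506)*(-5) = 1477*(-5) = -7385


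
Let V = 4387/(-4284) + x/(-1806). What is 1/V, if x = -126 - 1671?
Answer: -184212/5347 ≈ -34.451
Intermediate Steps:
x = -1797
V = -5347/184212 (V = 4387/(-4284) - 1797/(-1806) = 4387*(-1/4284) - 1797*(-1/1806) = -4387/4284 + 599/602 = -5347/184212 ≈ -0.029026)
1/V = 1/(-5347/184212) = -184212/5347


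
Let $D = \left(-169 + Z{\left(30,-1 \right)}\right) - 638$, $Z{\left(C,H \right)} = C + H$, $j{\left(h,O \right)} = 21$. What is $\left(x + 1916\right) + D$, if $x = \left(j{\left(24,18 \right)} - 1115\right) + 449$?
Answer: $493$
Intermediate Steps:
$x = -645$ ($x = \left(21 - 1115\right) + 449 = -1094 + 449 = -645$)
$D = -778$ ($D = \left(-169 + \left(30 - 1\right)\right) - 638 = \left(-169 + 29\right) - 638 = -140 - 638 = -778$)
$\left(x + 1916\right) + D = \left(-645 + 1916\right) - 778 = 1271 - 778 = 493$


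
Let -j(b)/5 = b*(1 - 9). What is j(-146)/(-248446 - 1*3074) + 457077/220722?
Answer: 242193799/115658328 ≈ 2.0940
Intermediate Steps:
j(b) = 40*b (j(b) = -5*b*(1 - 9) = -5*b*(-8) = -(-40)*b = 40*b)
j(-146)/(-248446 - 1*3074) + 457077/220722 = (40*(-146))/(-248446 - 1*3074) + 457077/220722 = -5840/(-248446 - 3074) + 457077*(1/220722) = -5840/(-251520) + 152359/73574 = -5840*(-1/251520) + 152359/73574 = 73/3144 + 152359/73574 = 242193799/115658328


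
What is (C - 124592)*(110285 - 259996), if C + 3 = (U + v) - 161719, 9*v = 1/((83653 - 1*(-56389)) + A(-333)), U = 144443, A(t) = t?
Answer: 26706331452443350/1257381 ≈ 2.1240e+10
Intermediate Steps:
v = 1/1257381 (v = 1/(9*((83653 - 1*(-56389)) - 333)) = 1/(9*((83653 + 56389) - 333)) = 1/(9*(140042 - 333)) = (⅑)/139709 = (⅑)*(1/139709) = 1/1257381 ≈ 7.9530e-7)
C = -21726286298/1257381 (C = -3 + ((144443 + 1/1257381) - 161719) = -3 + (181619883784/1257381 - 161719) = -3 - 21722514155/1257381 = -21726286298/1257381 ≈ -17279.)
(C - 124592)*(110285 - 259996) = (-21726286298/1257381 - 124592)*(110285 - 259996) = -178385899850/1257381*(-149711) = 26706331452443350/1257381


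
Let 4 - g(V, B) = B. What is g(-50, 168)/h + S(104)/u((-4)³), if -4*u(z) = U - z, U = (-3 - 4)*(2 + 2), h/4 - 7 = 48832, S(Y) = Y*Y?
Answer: -528242993/439551 ≈ -1201.8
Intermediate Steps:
g(V, B) = 4 - B
S(Y) = Y²
h = 195356 (h = 28 + 4*48832 = 28 + 195328 = 195356)
U = -28 (U = -7*4 = -28)
u(z) = 7 + z/4 (u(z) = -(-28 - z)/4 = 7 + z/4)
g(-50, 168)/h + S(104)/u((-4)³) = (4 - 1*168)/195356 + 104²/(7 + (¼)*(-4)³) = (4 - 168)*(1/195356) + 10816/(7 + (¼)*(-64)) = -164*1/195356 + 10816/(7 - 16) = -41/48839 + 10816/(-9) = -41/48839 + 10816*(-⅑) = -41/48839 - 10816/9 = -528242993/439551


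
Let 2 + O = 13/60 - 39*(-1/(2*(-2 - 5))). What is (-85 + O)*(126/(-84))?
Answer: 37619/280 ≈ 134.35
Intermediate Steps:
O = -1919/420 (O = -2 + (13/60 - 39*(-1/(2*(-2 - 5)))) = -2 + (13*(1/60) - 39/((-2*(-7)))) = -2 + (13/60 - 39/14) = -2 - 1079/420 = -1919/420 ≈ -4.5690)
(-85 + O)*(126/(-84)) = (-85 - 1919/420)*(126/(-84)) = -112857*(-1)/(10*84) = -37619/420*(-3/2) = 37619/280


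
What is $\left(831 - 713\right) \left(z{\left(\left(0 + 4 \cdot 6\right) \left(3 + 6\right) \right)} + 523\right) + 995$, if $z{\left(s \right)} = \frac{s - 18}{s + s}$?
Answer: $\frac{753157}{12} \approx 62763.0$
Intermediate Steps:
$z{\left(s \right)} = \frac{-18 + s}{2 s}$
$\left(831 - 713\right) \left(z{\left(\left(0 + 4 \cdot 6\right) \left(3 + 6\right) \right)} + 523\right) + 995 = \left(831 - 713\right) \left(\frac{-18 + \left(0 + 4 \cdot 6\right) \left(3 + 6\right)}{2 \left(0 + 4 \cdot 6\right) \left(3 + 6\right)} + 523\right) + 995 = 118 \left(\frac{-18 + \left(0 + 24\right) 9}{2 \left(0 + 24\right) 9} + 523\right) + 995 = 118 \left(\frac{-18 + 24 \cdot 9}{2 \cdot 24 \cdot 9} + 523\right) + 995 = 118 \left(\frac{-18 + 216}{2 \cdot 216} + 523\right) + 995 = 118 \left(\frac{1}{2} \cdot \frac{1}{216} \cdot 198 + 523\right) + 995 = 118 \left(\frac{11}{24} + 523\right) + 995 = 118 \cdot \frac{12563}{24} + 995 = \frac{741217}{12} + 995 = \frac{753157}{12}$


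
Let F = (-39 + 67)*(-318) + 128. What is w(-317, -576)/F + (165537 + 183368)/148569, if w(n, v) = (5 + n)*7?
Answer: 423308122/162980193 ≈ 2.5973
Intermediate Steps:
F = -8776 (F = 28*(-318) + 128 = -8904 + 128 = -8776)
w(n, v) = 35 + 7*n
w(-317, -576)/F + (165537 + 183368)/148569 = (35 + 7*(-317))/(-8776) + (165537 + 183368)/148569 = (35 - 2219)*(-1/8776) + 348905*(1/148569) = -2184*(-1/8776) + 348905/148569 = 273/1097 + 348905/148569 = 423308122/162980193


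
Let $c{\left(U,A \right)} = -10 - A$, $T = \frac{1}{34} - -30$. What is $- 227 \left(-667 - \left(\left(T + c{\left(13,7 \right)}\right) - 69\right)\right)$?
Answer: $\frac{4715925}{34} \approx 1.387 \cdot 10^{5}$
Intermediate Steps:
$T = \frac{1021}{34}$ ($T = \frac{1}{34} + 30 = \frac{1021}{34} \approx 30.029$)
$- 227 \left(-667 - \left(\left(T + c{\left(13,7 \right)}\right) - 69\right)\right) = - 227 \left(-667 - \left(\left(\frac{1021}{34} - 17\right) - 69\right)\right) = - 227 \left(-667 - \left(\frac{443}{34} - 69\right)\right) = - 227 \left(-667 - - \frac{1903}{34}\right) = - 227 \left(-667 + \frac{1903}{34}\right) = \left(-227\right) \left(- \frac{20775}{34}\right) = \frac{4715925}{34}$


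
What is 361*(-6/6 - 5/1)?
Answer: -2166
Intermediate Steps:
361*(-6/6 - 5/1) = 361*(-6*1/6 - 5*1) = 361*(-1 - 5) = 361*(-6) = -2166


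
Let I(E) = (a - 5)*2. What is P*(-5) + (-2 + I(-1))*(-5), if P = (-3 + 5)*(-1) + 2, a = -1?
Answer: 70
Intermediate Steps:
I(E) = -12 (I(E) = (-1 - 5)*2 = -6*2 = -12)
P = 0 (P = 2*(-1) + 2 = -2 + 2 = 0)
P*(-5) + (-2 + I(-1))*(-5) = 0*(-5) + (-2 - 12)*(-5) = 0 - 14*(-5) = 0 + 70 = 70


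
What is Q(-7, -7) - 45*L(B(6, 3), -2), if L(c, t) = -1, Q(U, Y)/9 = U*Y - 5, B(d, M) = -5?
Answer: 441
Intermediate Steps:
Q(U, Y) = -45 + 9*U*Y (Q(U, Y) = 9*(U*Y - 5) = 9*(-5 + U*Y) = -45 + 9*U*Y)
Q(-7, -7) - 45*L(B(6, 3), -2) = (-45 + 9*(-7)*(-7)) - 45*(-1) = (-45 + 441) + 45 = 396 + 45 = 441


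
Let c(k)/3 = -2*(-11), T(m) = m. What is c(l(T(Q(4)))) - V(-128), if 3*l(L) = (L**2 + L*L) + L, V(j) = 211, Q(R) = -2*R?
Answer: -145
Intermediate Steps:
l(L) = L/3 + 2*L**2/3 (l(L) = ((L**2 + L*L) + L)/3 = ((L**2 + L**2) + L)/3 = (2*L**2 + L)/3 = (L + 2*L**2)/3 = L/3 + 2*L**2/3)
c(k) = 66 (c(k) = 3*(-2*(-11)) = 3*22 = 66)
c(l(T(Q(4)))) - V(-128) = 66 - 1*211 = 66 - 211 = -145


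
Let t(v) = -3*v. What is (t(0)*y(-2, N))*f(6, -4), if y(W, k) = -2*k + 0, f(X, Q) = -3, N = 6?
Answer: 0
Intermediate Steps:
y(W, k) = -2*k
(t(0)*y(-2, N))*f(6, -4) = ((-3*0)*(-2*6))*(-3) = (0*(-12))*(-3) = 0*(-3) = 0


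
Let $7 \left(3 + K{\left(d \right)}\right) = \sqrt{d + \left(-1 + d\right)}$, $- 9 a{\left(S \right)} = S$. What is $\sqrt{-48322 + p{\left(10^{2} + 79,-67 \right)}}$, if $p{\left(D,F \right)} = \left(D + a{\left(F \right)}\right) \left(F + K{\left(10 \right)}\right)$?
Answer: $\frac{\sqrt{-27065542 + 11746 \sqrt{19}}}{21} \approx 247.5 i$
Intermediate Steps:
$a{\left(S \right)} = - \frac{S}{9}$
$K{\left(d \right)} = -3 + \frac{\sqrt{-1 + 2 d}}{7}$ ($K{\left(d \right)} = -3 + \frac{\sqrt{d + \left(-1 + d\right)}}{7} = -3 + \frac{\sqrt{-1 + 2 d}}{7}$)
$p{\left(D,F \right)} = \left(D - \frac{F}{9}\right) \left(-3 + F + \frac{\sqrt{19}}{7}\right)$ ($p{\left(D,F \right)} = \left(D - \frac{F}{9}\right) \left(F - \left(3 - \frac{\sqrt{-1 + 2 \cdot 10}}{7}\right)\right) = \left(D - \frac{F}{9}\right) \left(F - \left(3 - \frac{\sqrt{-1 + 20}}{7}\right)\right) = \left(D - \frac{F}{9}\right) \left(F - \left(3 - \frac{\sqrt{19}}{7}\right)\right) = \left(D - \frac{F}{9}\right) \left(-3 + F + \frac{\sqrt{19}}{7}\right)$)
$\sqrt{-48322 + p{\left(10^{2} + 79,-67 \right)}} = \sqrt{-48322 - \left(\frac{4489}{9} + \frac{67 \left(21 - \sqrt{19}\right)}{63} - \left(10^{2} + 79\right) \left(-67\right) + \frac{\left(10^{2} + 79\right) \left(21 - \sqrt{19}\right)}{7}\right)} = \sqrt{-48322 - \left(\frac{4690}{9} - \frac{67 \sqrt{19}}{63} - \left(100 + 79\right) \left(-67\right) + \frac{\left(100 + 79\right) \left(21 - \sqrt{19}\right)}{7}\right)} = \sqrt{-48322 - \left(\frac{112627}{9} - \frac{67 \sqrt{19}}{63} + \frac{179 \left(21 - \sqrt{19}\right)}{7}\right)} = \sqrt{-48322 - \left(\frac{117460}{9} - \frac{1678 \sqrt{19}}{63}\right)} = \sqrt{- \frac{552358}{9} + \frac{1678 \sqrt{19}}{63}}$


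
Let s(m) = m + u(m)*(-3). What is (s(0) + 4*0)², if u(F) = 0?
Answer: 0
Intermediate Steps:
s(m) = m (s(m) = m + 0*(-3) = m + 0 = m)
(s(0) + 4*0)² = (0 + 4*0)² = (0 + 0)² = 0² = 0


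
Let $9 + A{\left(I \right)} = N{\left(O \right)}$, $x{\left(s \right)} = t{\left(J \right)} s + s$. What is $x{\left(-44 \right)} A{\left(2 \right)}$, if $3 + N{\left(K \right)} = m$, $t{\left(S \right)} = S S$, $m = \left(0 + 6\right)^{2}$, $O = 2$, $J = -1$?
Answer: $-2112$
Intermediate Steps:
$m = 36$ ($m = 6^{2} = 36$)
$t{\left(S \right)} = S^{2}$
$N{\left(K \right)} = 33$ ($N{\left(K \right)} = -3 + 36 = 33$)
$x{\left(s \right)} = 2 s$ ($x{\left(s \right)} = \left(-1\right)^{2} s + s = 1 s + s = s + s = 2 s$)
$A{\left(I \right)} = 24$ ($A{\left(I \right)} = -9 + 33 = 24$)
$x{\left(-44 \right)} A{\left(2 \right)} = 2 \left(-44\right) 24 = \left(-88\right) 24 = -2112$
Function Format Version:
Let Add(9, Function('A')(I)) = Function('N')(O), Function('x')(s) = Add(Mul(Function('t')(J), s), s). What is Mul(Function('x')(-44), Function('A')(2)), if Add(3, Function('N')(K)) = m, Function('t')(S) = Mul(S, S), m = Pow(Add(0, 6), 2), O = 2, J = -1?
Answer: -2112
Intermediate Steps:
m = 36 (m = Pow(6, 2) = 36)
Function('t')(S) = Pow(S, 2)
Function('N')(K) = 33 (Function('N')(K) = Add(-3, 36) = 33)
Function('x')(s) = Mul(2, s) (Function('x')(s) = Add(Mul(Pow(-1, 2), s), s) = Add(Mul(1, s), s) = Add(s, s) = Mul(2, s))
Function('A')(I) = 24 (Function('A')(I) = Add(-9, 33) = 24)
Mul(Function('x')(-44), Function('A')(2)) = Mul(Mul(2, -44), 24) = Mul(-88, 24) = -2112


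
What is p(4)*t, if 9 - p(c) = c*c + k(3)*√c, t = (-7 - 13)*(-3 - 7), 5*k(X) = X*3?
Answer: -2120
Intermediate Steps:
k(X) = 3*X/5 (k(X) = (X*3)/5 = (3*X)/5 = 3*X/5)
t = 200 (t = -20*(-10) = 200)
p(c) = 9 - c² - 9*√c/5 (p(c) = 9 - (c*c + ((⅗)*3)*√c) = 9 - (c² + 9*√c/5) = 9 + (-c² - 9*√c/5) = 9 - c² - 9*√c/5)
p(4)*t = (9 - 1*4² - 9*√4/5)*200 = (9 - 1*16 - 9/5*2)*200 = (9 - 16 - 18/5)*200 = -53/5*200 = -2120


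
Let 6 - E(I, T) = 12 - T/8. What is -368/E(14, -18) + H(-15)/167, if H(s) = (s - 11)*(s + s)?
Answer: 271564/5511 ≈ 49.277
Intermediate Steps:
H(s) = 2*s*(-11 + s) (H(s) = (-11 + s)*(2*s) = 2*s*(-11 + s))
E(I, T) = -6 + T/8 (E(I, T) = 6 - (12 - T/8) = 6 + (-12 + T/8) = -6 + T/8)
-368/E(14, -18) + H(-15)/167 = -368/(-6 + (1/8)*(-18)) + (2*(-15)*(-11 - 15))/167 = -368/(-6 - 9/4) + (2*(-15)*(-26))*(1/167) = -368/(-33/4) + 780*(1/167) = -368*(-4/33) + 780/167 = 1472/33 + 780/167 = 271564/5511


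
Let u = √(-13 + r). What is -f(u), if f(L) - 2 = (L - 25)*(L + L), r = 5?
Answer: 14 + 100*I*√2 ≈ 14.0 + 141.42*I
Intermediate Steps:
u = 2*I*√2 (u = √(-13 + 5) = √(-8) = 2*I*√2 ≈ 2.8284*I)
f(L) = 2 + 2*L*(-25 + L) (f(L) = 2 + (L - 25)*(L + L) = 2 + (-25 + L)*(2*L) = 2 + 2*L*(-25 + L))
-f(u) = -(2 - 100*I*√2 + 2*(2*I*√2)²) = -(2 - 100*I*√2 + 2*(-8)) = -(2 - 100*I*√2 - 16) = -(-14 - 100*I*√2) = 14 + 100*I*√2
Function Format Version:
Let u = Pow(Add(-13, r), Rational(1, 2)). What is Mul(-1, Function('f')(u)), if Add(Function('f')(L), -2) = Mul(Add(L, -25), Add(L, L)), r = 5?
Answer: Add(14, Mul(100, I, Pow(2, Rational(1, 2)))) ≈ Add(14.000, Mul(141.42, I))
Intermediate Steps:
u = Mul(2, I, Pow(2, Rational(1, 2))) (u = Pow(Add(-13, 5), Rational(1, 2)) = Pow(-8, Rational(1, 2)) = Mul(2, I, Pow(2, Rational(1, 2))) ≈ Mul(2.8284, I))
Function('f')(L) = Add(2, Mul(2, L, Add(-25, L))) (Function('f')(L) = Add(2, Mul(Add(L, -25), Add(L, L))) = Add(2, Mul(Add(-25, L), Mul(2, L))) = Add(2, Mul(2, L, Add(-25, L))))
Mul(-1, Function('f')(u)) = Mul(-1, Add(2, Mul(-50, Mul(2, I, Pow(2, Rational(1, 2)))), Mul(2, Pow(Mul(2, I, Pow(2, Rational(1, 2))), 2)))) = Mul(-1, Add(2, Mul(-100, I, Pow(2, Rational(1, 2))), Mul(2, -8))) = Mul(-1, Add(2, Mul(-100, I, Pow(2, Rational(1, 2))), -16)) = Mul(-1, Add(-14, Mul(-100, I, Pow(2, Rational(1, 2))))) = Add(14, Mul(100, I, Pow(2, Rational(1, 2))))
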